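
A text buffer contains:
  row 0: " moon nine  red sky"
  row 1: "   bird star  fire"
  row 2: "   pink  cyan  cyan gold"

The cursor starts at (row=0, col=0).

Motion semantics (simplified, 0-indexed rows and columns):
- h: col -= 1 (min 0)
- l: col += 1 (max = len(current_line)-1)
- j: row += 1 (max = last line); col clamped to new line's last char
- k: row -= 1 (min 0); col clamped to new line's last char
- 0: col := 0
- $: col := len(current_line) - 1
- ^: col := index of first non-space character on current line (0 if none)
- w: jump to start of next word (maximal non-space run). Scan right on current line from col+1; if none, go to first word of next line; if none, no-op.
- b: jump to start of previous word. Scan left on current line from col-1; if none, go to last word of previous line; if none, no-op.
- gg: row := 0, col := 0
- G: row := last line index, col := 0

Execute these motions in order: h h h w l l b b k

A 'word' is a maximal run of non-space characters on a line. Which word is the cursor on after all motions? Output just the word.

Answer: moon

Derivation:
After 1 (h): row=0 col=0 char='_'
After 2 (h): row=0 col=0 char='_'
After 3 (h): row=0 col=0 char='_'
After 4 (w): row=0 col=1 char='m'
After 5 (l): row=0 col=2 char='o'
After 6 (l): row=0 col=3 char='o'
After 7 (b): row=0 col=1 char='m'
After 8 (b): row=0 col=1 char='m'
After 9 (k): row=0 col=1 char='m'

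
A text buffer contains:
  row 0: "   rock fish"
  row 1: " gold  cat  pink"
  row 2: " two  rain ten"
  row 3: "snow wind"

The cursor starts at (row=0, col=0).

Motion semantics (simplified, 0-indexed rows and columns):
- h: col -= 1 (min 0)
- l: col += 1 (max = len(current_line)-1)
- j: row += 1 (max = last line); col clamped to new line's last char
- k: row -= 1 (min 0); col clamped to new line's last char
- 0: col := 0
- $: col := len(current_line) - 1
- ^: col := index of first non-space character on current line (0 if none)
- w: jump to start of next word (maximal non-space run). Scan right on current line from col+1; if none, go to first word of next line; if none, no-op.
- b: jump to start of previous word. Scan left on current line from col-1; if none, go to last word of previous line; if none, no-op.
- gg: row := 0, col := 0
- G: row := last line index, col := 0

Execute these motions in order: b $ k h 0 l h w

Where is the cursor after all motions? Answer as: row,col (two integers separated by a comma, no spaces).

Answer: 0,3

Derivation:
After 1 (b): row=0 col=0 char='_'
After 2 ($): row=0 col=11 char='h'
After 3 (k): row=0 col=11 char='h'
After 4 (h): row=0 col=10 char='s'
After 5 (0): row=0 col=0 char='_'
After 6 (l): row=0 col=1 char='_'
After 7 (h): row=0 col=0 char='_'
After 8 (w): row=0 col=3 char='r'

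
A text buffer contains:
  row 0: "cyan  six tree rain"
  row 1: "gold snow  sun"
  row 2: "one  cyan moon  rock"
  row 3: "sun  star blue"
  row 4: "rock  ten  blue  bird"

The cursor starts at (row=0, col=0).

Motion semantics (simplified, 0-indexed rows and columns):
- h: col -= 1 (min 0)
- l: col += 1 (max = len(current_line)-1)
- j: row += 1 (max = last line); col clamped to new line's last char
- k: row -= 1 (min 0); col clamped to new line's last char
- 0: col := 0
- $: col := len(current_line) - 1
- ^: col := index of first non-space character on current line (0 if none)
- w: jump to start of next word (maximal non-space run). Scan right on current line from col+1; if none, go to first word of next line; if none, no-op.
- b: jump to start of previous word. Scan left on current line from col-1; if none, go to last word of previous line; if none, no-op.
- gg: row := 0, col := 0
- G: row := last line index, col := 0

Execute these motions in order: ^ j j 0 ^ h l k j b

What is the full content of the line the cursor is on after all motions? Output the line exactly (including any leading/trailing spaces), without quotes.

After 1 (^): row=0 col=0 char='c'
After 2 (j): row=1 col=0 char='g'
After 3 (j): row=2 col=0 char='o'
After 4 (0): row=2 col=0 char='o'
After 5 (^): row=2 col=0 char='o'
After 6 (h): row=2 col=0 char='o'
After 7 (l): row=2 col=1 char='n'
After 8 (k): row=1 col=1 char='o'
After 9 (j): row=2 col=1 char='n'
After 10 (b): row=2 col=0 char='o'

Answer: one  cyan moon  rock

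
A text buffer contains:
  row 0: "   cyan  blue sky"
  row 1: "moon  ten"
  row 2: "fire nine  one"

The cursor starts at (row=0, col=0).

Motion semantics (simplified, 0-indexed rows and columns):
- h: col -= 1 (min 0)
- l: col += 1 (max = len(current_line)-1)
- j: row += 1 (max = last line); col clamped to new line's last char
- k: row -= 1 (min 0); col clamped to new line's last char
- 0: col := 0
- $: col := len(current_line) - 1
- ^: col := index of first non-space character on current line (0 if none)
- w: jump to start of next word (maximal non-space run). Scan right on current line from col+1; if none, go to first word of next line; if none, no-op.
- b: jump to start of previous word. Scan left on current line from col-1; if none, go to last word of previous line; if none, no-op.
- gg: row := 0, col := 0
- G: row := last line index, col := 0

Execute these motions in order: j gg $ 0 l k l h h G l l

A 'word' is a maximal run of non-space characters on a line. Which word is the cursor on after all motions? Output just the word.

Answer: fire

Derivation:
After 1 (j): row=1 col=0 char='m'
After 2 (gg): row=0 col=0 char='_'
After 3 ($): row=0 col=16 char='y'
After 4 (0): row=0 col=0 char='_'
After 5 (l): row=0 col=1 char='_'
After 6 (k): row=0 col=1 char='_'
After 7 (l): row=0 col=2 char='_'
After 8 (h): row=0 col=1 char='_'
After 9 (h): row=0 col=0 char='_'
After 10 (G): row=2 col=0 char='f'
After 11 (l): row=2 col=1 char='i'
After 12 (l): row=2 col=2 char='r'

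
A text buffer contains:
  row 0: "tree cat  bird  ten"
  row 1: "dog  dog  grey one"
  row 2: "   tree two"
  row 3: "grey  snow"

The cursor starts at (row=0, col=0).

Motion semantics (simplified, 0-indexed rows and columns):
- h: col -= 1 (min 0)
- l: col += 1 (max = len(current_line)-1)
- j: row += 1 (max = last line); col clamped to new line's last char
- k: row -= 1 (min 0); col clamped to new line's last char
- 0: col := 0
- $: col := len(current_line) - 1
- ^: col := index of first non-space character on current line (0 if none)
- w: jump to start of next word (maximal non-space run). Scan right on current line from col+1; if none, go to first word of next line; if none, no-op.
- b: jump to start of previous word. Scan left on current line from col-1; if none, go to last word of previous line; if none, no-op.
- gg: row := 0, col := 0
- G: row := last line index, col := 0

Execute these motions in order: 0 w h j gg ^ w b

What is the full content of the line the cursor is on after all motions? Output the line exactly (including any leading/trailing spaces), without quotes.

Answer: tree cat  bird  ten

Derivation:
After 1 (0): row=0 col=0 char='t'
After 2 (w): row=0 col=5 char='c'
After 3 (h): row=0 col=4 char='_'
After 4 (j): row=1 col=4 char='_'
After 5 (gg): row=0 col=0 char='t'
After 6 (^): row=0 col=0 char='t'
After 7 (w): row=0 col=5 char='c'
After 8 (b): row=0 col=0 char='t'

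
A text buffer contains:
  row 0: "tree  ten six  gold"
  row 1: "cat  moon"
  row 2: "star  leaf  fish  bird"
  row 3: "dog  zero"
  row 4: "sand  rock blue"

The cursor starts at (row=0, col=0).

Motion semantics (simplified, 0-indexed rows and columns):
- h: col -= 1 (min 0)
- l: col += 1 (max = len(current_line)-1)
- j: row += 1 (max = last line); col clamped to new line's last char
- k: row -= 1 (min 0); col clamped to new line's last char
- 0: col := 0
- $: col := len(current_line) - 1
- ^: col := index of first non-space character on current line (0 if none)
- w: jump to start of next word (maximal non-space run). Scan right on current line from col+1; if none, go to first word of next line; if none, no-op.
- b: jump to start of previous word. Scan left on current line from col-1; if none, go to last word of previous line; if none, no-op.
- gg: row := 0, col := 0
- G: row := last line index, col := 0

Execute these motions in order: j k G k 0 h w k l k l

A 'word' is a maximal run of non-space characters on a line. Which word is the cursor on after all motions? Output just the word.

Answer: moon

Derivation:
After 1 (j): row=1 col=0 char='c'
After 2 (k): row=0 col=0 char='t'
After 3 (G): row=4 col=0 char='s'
After 4 (k): row=3 col=0 char='d'
After 5 (0): row=3 col=0 char='d'
After 6 (h): row=3 col=0 char='d'
After 7 (w): row=3 col=5 char='z'
After 8 (k): row=2 col=5 char='_'
After 9 (l): row=2 col=6 char='l'
After 10 (k): row=1 col=6 char='o'
After 11 (l): row=1 col=7 char='o'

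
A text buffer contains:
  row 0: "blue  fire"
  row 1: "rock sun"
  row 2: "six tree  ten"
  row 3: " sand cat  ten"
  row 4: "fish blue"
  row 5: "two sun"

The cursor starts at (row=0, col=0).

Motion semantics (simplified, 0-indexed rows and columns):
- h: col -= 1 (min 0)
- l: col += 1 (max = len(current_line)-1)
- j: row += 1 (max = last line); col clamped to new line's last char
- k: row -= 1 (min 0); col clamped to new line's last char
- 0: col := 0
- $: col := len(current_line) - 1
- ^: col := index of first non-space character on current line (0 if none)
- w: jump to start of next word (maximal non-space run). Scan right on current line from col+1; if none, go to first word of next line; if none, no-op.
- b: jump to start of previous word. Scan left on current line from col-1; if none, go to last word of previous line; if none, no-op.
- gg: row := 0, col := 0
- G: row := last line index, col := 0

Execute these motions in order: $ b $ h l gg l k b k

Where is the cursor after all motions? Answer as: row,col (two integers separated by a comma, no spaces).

Answer: 0,0

Derivation:
After 1 ($): row=0 col=9 char='e'
After 2 (b): row=0 col=6 char='f'
After 3 ($): row=0 col=9 char='e'
After 4 (h): row=0 col=8 char='r'
After 5 (l): row=0 col=9 char='e'
After 6 (gg): row=0 col=0 char='b'
After 7 (l): row=0 col=1 char='l'
After 8 (k): row=0 col=1 char='l'
After 9 (b): row=0 col=0 char='b'
After 10 (k): row=0 col=0 char='b'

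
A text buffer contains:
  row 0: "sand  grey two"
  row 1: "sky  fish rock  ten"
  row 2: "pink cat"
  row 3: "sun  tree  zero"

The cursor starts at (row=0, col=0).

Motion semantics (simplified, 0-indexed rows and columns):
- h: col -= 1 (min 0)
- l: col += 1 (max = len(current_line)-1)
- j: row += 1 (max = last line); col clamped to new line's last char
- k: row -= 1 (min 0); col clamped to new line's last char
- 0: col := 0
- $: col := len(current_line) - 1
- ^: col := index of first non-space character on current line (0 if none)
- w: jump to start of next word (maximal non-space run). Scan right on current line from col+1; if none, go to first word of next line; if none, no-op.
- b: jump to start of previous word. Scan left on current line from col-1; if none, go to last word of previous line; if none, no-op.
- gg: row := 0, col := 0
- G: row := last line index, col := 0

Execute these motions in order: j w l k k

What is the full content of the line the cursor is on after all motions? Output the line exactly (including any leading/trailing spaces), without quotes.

After 1 (j): row=1 col=0 char='s'
After 2 (w): row=1 col=5 char='f'
After 3 (l): row=1 col=6 char='i'
After 4 (k): row=0 col=6 char='g'
After 5 (k): row=0 col=6 char='g'

Answer: sand  grey two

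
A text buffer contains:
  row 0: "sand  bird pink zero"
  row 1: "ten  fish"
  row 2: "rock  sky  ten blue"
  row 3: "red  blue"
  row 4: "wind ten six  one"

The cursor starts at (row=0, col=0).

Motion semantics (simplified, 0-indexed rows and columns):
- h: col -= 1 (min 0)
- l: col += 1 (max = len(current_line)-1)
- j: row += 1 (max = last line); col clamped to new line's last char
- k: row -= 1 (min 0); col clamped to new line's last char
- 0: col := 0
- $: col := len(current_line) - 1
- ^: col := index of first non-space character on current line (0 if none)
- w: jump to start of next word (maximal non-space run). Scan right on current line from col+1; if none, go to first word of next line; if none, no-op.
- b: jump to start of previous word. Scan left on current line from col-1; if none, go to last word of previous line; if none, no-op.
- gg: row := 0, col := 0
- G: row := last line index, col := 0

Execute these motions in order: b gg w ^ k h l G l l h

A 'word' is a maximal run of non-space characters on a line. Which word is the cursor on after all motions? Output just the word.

Answer: wind

Derivation:
After 1 (b): row=0 col=0 char='s'
After 2 (gg): row=0 col=0 char='s'
After 3 (w): row=0 col=6 char='b'
After 4 (^): row=0 col=0 char='s'
After 5 (k): row=0 col=0 char='s'
After 6 (h): row=0 col=0 char='s'
After 7 (l): row=0 col=1 char='a'
After 8 (G): row=4 col=0 char='w'
After 9 (l): row=4 col=1 char='i'
After 10 (l): row=4 col=2 char='n'
After 11 (h): row=4 col=1 char='i'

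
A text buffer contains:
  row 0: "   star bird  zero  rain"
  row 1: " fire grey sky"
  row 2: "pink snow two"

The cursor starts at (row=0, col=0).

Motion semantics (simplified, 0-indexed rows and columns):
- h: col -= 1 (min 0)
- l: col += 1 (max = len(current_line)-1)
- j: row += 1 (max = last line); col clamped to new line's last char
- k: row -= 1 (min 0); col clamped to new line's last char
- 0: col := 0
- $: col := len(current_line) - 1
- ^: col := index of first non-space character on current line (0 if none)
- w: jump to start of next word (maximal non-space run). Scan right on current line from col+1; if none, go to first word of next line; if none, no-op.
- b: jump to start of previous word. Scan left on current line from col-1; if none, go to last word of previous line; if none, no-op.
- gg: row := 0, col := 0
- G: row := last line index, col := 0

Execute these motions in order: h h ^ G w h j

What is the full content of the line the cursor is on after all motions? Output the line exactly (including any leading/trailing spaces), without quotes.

After 1 (h): row=0 col=0 char='_'
After 2 (h): row=0 col=0 char='_'
After 3 (^): row=0 col=3 char='s'
After 4 (G): row=2 col=0 char='p'
After 5 (w): row=2 col=5 char='s'
After 6 (h): row=2 col=4 char='_'
After 7 (j): row=2 col=4 char='_'

Answer: pink snow two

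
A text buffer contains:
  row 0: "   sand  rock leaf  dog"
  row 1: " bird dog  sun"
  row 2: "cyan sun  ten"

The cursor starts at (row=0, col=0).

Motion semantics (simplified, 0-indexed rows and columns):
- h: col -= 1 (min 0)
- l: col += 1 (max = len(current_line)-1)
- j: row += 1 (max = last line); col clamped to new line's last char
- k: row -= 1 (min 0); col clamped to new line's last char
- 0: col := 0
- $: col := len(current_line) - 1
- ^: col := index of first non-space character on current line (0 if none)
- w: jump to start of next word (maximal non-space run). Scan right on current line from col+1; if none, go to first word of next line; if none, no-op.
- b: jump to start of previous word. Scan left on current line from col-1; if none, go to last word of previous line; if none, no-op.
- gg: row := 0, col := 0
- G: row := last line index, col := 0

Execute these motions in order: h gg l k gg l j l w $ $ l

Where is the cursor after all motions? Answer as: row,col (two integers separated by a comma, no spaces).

After 1 (h): row=0 col=0 char='_'
After 2 (gg): row=0 col=0 char='_'
After 3 (l): row=0 col=1 char='_'
After 4 (k): row=0 col=1 char='_'
After 5 (gg): row=0 col=0 char='_'
After 6 (l): row=0 col=1 char='_'
After 7 (j): row=1 col=1 char='b'
After 8 (l): row=1 col=2 char='i'
After 9 (w): row=1 col=6 char='d'
After 10 ($): row=1 col=13 char='n'
After 11 ($): row=1 col=13 char='n'
After 12 (l): row=1 col=13 char='n'

Answer: 1,13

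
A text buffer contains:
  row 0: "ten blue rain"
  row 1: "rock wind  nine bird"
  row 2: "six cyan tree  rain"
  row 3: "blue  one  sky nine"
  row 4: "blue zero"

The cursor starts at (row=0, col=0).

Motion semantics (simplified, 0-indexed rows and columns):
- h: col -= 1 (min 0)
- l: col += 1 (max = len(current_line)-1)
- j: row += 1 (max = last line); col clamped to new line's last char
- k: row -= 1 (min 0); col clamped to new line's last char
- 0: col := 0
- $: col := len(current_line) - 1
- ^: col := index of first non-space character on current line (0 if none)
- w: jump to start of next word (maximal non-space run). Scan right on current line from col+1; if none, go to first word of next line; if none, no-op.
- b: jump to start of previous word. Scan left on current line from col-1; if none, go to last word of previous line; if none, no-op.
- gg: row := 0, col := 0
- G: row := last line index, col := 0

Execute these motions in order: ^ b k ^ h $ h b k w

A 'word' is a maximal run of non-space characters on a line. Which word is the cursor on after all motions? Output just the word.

Answer: rock

Derivation:
After 1 (^): row=0 col=0 char='t'
After 2 (b): row=0 col=0 char='t'
After 3 (k): row=0 col=0 char='t'
After 4 (^): row=0 col=0 char='t'
After 5 (h): row=0 col=0 char='t'
After 6 ($): row=0 col=12 char='n'
After 7 (h): row=0 col=11 char='i'
After 8 (b): row=0 col=9 char='r'
After 9 (k): row=0 col=9 char='r'
After 10 (w): row=1 col=0 char='r'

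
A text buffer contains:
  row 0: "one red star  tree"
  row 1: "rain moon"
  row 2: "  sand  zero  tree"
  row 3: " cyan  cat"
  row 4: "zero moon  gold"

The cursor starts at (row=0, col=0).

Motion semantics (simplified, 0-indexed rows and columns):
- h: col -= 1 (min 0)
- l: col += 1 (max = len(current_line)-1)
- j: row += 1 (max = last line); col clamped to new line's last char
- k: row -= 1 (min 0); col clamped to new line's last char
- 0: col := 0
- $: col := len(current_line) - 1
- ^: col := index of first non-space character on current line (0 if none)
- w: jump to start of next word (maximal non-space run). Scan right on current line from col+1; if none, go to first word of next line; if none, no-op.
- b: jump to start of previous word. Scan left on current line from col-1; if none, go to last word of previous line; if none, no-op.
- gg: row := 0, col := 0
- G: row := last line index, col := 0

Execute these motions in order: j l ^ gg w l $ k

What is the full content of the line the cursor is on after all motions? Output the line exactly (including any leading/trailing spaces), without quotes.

After 1 (j): row=1 col=0 char='r'
After 2 (l): row=1 col=1 char='a'
After 3 (^): row=1 col=0 char='r'
After 4 (gg): row=0 col=0 char='o'
After 5 (w): row=0 col=4 char='r'
After 6 (l): row=0 col=5 char='e'
After 7 ($): row=0 col=17 char='e'
After 8 (k): row=0 col=17 char='e'

Answer: one red star  tree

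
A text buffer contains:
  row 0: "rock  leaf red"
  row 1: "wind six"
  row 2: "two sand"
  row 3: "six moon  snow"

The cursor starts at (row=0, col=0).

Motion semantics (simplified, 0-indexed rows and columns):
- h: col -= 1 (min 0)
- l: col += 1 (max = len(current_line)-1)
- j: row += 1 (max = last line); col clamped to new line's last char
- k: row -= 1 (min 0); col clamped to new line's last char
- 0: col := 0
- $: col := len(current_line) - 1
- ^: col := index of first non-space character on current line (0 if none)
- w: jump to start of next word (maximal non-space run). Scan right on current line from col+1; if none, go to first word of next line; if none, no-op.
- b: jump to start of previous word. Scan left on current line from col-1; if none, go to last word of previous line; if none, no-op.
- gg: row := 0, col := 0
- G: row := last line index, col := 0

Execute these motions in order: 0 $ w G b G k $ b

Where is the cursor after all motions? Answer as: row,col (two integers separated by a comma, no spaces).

After 1 (0): row=0 col=0 char='r'
After 2 ($): row=0 col=13 char='d'
After 3 (w): row=1 col=0 char='w'
After 4 (G): row=3 col=0 char='s'
After 5 (b): row=2 col=4 char='s'
After 6 (G): row=3 col=0 char='s'
After 7 (k): row=2 col=0 char='t'
After 8 ($): row=2 col=7 char='d'
After 9 (b): row=2 col=4 char='s'

Answer: 2,4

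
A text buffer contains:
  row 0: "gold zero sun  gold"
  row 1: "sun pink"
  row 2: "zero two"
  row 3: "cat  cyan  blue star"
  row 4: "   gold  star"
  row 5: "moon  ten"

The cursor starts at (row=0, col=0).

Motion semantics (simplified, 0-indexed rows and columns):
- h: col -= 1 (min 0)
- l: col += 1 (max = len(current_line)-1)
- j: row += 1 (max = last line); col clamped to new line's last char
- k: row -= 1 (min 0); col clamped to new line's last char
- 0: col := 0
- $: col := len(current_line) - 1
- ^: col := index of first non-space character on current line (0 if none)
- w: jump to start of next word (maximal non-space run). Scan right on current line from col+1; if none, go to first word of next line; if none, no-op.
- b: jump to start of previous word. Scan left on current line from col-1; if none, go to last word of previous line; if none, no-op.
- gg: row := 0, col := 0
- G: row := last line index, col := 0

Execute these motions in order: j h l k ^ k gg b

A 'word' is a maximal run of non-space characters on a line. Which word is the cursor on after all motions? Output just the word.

Answer: gold

Derivation:
After 1 (j): row=1 col=0 char='s'
After 2 (h): row=1 col=0 char='s'
After 3 (l): row=1 col=1 char='u'
After 4 (k): row=0 col=1 char='o'
After 5 (^): row=0 col=0 char='g'
After 6 (k): row=0 col=0 char='g'
After 7 (gg): row=0 col=0 char='g'
After 8 (b): row=0 col=0 char='g'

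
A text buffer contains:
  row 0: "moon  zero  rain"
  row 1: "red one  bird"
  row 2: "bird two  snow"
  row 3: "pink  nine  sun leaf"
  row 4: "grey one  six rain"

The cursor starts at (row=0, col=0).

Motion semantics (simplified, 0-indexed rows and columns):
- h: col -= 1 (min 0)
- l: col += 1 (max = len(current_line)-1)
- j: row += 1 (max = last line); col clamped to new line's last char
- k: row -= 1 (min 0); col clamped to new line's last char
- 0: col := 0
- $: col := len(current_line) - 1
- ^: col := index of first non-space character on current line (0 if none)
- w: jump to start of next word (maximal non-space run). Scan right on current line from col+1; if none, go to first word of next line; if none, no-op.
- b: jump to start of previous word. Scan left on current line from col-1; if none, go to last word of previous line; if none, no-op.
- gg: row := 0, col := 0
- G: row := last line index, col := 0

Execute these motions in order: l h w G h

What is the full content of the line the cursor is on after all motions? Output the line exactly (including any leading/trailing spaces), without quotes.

Answer: grey one  six rain

Derivation:
After 1 (l): row=0 col=1 char='o'
After 2 (h): row=0 col=0 char='m'
After 3 (w): row=0 col=6 char='z'
After 4 (G): row=4 col=0 char='g'
After 5 (h): row=4 col=0 char='g'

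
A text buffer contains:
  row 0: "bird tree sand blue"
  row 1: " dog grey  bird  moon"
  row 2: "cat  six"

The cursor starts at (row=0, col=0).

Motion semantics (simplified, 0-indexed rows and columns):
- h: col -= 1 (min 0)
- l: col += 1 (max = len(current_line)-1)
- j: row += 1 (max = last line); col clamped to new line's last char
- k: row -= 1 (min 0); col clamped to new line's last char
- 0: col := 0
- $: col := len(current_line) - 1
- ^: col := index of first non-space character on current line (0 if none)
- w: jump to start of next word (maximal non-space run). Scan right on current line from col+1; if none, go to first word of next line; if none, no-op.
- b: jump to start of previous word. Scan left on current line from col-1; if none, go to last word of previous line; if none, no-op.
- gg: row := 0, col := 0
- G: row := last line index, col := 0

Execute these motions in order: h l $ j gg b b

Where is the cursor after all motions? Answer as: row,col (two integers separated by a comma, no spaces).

Answer: 0,0

Derivation:
After 1 (h): row=0 col=0 char='b'
After 2 (l): row=0 col=1 char='i'
After 3 ($): row=0 col=18 char='e'
After 4 (j): row=1 col=18 char='o'
After 5 (gg): row=0 col=0 char='b'
After 6 (b): row=0 col=0 char='b'
After 7 (b): row=0 col=0 char='b'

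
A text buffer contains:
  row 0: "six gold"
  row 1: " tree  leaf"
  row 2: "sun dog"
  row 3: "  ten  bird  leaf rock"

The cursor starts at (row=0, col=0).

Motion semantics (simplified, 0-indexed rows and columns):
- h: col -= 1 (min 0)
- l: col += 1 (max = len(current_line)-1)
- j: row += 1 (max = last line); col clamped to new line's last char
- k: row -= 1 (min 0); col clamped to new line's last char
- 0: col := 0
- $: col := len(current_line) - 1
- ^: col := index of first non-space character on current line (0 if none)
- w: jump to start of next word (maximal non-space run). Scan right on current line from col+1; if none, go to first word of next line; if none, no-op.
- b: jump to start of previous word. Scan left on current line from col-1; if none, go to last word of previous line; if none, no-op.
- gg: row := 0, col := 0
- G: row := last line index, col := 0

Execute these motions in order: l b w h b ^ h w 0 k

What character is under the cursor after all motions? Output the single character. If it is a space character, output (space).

Answer: s

Derivation:
After 1 (l): row=0 col=1 char='i'
After 2 (b): row=0 col=0 char='s'
After 3 (w): row=0 col=4 char='g'
After 4 (h): row=0 col=3 char='_'
After 5 (b): row=0 col=0 char='s'
After 6 (^): row=0 col=0 char='s'
After 7 (h): row=0 col=0 char='s'
After 8 (w): row=0 col=4 char='g'
After 9 (0): row=0 col=0 char='s'
After 10 (k): row=0 col=0 char='s'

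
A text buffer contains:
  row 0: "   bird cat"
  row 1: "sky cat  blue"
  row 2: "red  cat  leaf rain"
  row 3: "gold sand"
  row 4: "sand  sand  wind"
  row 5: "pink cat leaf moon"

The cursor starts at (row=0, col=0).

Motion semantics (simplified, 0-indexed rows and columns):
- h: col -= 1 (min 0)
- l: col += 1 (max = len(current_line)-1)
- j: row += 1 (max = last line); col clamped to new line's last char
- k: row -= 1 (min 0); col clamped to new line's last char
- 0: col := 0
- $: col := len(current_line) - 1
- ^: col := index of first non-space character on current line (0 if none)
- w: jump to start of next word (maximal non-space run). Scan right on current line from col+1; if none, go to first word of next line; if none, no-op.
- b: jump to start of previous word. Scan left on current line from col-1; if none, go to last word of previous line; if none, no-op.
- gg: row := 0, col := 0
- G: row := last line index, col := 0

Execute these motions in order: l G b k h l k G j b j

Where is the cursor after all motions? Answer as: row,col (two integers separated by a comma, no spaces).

After 1 (l): row=0 col=1 char='_'
After 2 (G): row=5 col=0 char='p'
After 3 (b): row=4 col=12 char='w'
After 4 (k): row=3 col=8 char='d'
After 5 (h): row=3 col=7 char='n'
After 6 (l): row=3 col=8 char='d'
After 7 (k): row=2 col=8 char='_'
After 8 (G): row=5 col=0 char='p'
After 9 (j): row=5 col=0 char='p'
After 10 (b): row=4 col=12 char='w'
After 11 (j): row=5 col=12 char='f'

Answer: 5,12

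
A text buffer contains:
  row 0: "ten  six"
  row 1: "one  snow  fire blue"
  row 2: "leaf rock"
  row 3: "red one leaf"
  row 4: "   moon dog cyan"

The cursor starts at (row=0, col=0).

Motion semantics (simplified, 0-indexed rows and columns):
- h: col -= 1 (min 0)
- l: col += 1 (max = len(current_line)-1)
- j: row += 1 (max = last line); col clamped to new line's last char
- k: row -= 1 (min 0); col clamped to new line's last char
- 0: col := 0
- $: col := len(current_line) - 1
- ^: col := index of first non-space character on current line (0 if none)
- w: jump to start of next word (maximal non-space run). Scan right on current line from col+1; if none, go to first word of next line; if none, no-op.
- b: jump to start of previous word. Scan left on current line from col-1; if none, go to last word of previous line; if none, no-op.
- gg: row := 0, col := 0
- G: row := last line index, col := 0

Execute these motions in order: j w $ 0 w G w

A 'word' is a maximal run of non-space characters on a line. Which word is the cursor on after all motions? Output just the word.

After 1 (j): row=1 col=0 char='o'
After 2 (w): row=1 col=5 char='s'
After 3 ($): row=1 col=19 char='e'
After 4 (0): row=1 col=0 char='o'
After 5 (w): row=1 col=5 char='s'
After 6 (G): row=4 col=0 char='_'
After 7 (w): row=4 col=3 char='m'

Answer: moon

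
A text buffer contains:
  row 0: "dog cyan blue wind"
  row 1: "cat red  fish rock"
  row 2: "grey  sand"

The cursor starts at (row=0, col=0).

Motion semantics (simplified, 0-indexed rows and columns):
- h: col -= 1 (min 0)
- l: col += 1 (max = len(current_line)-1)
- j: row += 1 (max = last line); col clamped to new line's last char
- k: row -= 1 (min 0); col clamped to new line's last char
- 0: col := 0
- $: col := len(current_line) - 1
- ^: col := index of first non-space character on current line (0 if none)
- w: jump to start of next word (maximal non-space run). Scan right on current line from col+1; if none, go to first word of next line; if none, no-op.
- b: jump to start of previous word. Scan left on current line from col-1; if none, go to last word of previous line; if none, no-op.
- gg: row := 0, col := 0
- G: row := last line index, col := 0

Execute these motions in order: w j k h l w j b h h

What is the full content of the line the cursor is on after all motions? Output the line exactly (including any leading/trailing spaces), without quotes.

After 1 (w): row=0 col=4 char='c'
After 2 (j): row=1 col=4 char='r'
After 3 (k): row=0 col=4 char='c'
After 4 (h): row=0 col=3 char='_'
After 5 (l): row=0 col=4 char='c'
After 6 (w): row=0 col=9 char='b'
After 7 (j): row=1 col=9 char='f'
After 8 (b): row=1 col=4 char='r'
After 9 (h): row=1 col=3 char='_'
After 10 (h): row=1 col=2 char='t'

Answer: cat red  fish rock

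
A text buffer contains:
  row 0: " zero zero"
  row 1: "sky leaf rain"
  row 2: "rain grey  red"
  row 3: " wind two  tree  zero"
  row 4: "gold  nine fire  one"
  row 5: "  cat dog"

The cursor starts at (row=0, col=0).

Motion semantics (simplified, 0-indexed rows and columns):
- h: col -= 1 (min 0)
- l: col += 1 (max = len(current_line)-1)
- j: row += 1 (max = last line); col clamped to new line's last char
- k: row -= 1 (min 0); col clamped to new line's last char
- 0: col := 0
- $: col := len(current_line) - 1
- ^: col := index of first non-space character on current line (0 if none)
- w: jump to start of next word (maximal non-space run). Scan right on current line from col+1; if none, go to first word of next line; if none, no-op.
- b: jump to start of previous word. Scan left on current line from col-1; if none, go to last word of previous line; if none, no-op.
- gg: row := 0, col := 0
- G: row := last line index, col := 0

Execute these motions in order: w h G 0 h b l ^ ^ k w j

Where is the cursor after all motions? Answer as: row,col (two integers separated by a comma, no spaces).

After 1 (w): row=0 col=1 char='z'
After 2 (h): row=0 col=0 char='_'
After 3 (G): row=5 col=0 char='_'
After 4 (0): row=5 col=0 char='_'
After 5 (h): row=5 col=0 char='_'
After 6 (b): row=4 col=17 char='o'
After 7 (l): row=4 col=18 char='n'
After 8 (^): row=4 col=0 char='g'
After 9 (^): row=4 col=0 char='g'
After 10 (k): row=3 col=0 char='_'
After 11 (w): row=3 col=1 char='w'
After 12 (j): row=4 col=1 char='o'

Answer: 4,1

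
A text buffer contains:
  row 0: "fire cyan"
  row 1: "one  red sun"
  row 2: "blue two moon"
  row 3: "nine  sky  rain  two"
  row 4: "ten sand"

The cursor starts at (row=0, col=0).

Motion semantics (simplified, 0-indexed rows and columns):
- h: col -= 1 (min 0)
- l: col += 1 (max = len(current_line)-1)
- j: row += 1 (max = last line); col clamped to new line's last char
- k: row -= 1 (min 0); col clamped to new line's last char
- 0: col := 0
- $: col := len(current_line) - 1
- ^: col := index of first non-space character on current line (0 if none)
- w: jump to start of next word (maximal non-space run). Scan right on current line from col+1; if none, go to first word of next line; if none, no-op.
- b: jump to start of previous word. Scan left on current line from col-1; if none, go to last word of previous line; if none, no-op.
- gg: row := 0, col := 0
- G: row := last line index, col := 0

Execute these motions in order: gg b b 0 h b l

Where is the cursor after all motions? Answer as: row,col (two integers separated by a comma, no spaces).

After 1 (gg): row=0 col=0 char='f'
After 2 (b): row=0 col=0 char='f'
After 3 (b): row=0 col=0 char='f'
After 4 (0): row=0 col=0 char='f'
After 5 (h): row=0 col=0 char='f'
After 6 (b): row=0 col=0 char='f'
After 7 (l): row=0 col=1 char='i'

Answer: 0,1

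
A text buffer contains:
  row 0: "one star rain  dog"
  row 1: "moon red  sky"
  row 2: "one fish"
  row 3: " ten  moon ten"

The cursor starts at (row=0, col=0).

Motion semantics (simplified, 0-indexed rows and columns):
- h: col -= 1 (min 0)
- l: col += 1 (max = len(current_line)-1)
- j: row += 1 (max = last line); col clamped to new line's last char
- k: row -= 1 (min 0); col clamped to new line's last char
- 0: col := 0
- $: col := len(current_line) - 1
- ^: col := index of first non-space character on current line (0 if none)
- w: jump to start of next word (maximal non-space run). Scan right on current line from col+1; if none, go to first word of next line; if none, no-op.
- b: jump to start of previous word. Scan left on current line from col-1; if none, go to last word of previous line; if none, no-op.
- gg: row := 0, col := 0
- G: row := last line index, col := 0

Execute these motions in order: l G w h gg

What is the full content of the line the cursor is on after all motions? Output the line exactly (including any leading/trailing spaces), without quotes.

Answer: one star rain  dog

Derivation:
After 1 (l): row=0 col=1 char='n'
After 2 (G): row=3 col=0 char='_'
After 3 (w): row=3 col=1 char='t'
After 4 (h): row=3 col=0 char='_'
After 5 (gg): row=0 col=0 char='o'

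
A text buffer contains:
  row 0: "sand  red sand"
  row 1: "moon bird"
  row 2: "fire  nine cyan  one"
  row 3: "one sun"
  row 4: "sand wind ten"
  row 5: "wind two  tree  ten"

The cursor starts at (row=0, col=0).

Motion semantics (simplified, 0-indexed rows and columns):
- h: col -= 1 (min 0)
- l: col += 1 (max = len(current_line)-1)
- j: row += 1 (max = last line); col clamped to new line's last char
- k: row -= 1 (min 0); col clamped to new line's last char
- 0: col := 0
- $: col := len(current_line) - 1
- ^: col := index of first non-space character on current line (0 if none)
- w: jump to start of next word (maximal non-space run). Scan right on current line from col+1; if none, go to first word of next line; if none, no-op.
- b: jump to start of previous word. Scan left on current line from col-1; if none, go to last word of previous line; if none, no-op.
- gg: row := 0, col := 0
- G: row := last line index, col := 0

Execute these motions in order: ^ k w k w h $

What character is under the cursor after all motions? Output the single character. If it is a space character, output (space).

Answer: d

Derivation:
After 1 (^): row=0 col=0 char='s'
After 2 (k): row=0 col=0 char='s'
After 3 (w): row=0 col=6 char='r'
After 4 (k): row=0 col=6 char='r'
After 5 (w): row=0 col=10 char='s'
After 6 (h): row=0 col=9 char='_'
After 7 ($): row=0 col=13 char='d'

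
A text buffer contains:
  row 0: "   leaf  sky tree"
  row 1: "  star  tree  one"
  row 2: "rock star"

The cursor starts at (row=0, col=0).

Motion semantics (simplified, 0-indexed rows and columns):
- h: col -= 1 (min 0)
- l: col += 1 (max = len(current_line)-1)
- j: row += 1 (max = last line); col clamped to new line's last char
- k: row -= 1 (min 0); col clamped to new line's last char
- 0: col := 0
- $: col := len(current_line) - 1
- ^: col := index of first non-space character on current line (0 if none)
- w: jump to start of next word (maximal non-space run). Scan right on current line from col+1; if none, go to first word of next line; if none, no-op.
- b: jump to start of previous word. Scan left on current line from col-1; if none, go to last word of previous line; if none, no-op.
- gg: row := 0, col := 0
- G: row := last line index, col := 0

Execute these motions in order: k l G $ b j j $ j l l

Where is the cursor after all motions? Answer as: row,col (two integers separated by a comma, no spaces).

After 1 (k): row=0 col=0 char='_'
After 2 (l): row=0 col=1 char='_'
After 3 (G): row=2 col=0 char='r'
After 4 ($): row=2 col=8 char='r'
After 5 (b): row=2 col=5 char='s'
After 6 (j): row=2 col=5 char='s'
After 7 (j): row=2 col=5 char='s'
After 8 ($): row=2 col=8 char='r'
After 9 (j): row=2 col=8 char='r'
After 10 (l): row=2 col=8 char='r'
After 11 (l): row=2 col=8 char='r'

Answer: 2,8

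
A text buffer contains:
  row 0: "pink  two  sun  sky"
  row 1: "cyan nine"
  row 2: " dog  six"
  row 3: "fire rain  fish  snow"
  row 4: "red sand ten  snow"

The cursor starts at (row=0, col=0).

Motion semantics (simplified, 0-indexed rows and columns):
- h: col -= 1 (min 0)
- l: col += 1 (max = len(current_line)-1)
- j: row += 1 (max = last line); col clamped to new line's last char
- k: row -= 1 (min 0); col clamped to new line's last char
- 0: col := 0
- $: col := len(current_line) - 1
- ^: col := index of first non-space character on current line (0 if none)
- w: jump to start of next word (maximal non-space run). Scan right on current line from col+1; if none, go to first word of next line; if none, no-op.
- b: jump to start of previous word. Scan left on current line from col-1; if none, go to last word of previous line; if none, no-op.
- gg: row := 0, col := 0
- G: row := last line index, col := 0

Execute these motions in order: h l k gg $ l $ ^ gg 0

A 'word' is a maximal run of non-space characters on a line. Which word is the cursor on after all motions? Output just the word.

After 1 (h): row=0 col=0 char='p'
After 2 (l): row=0 col=1 char='i'
After 3 (k): row=0 col=1 char='i'
After 4 (gg): row=0 col=0 char='p'
After 5 ($): row=0 col=18 char='y'
After 6 (l): row=0 col=18 char='y'
After 7 ($): row=0 col=18 char='y'
After 8 (^): row=0 col=0 char='p'
After 9 (gg): row=0 col=0 char='p'
After 10 (0): row=0 col=0 char='p'

Answer: pink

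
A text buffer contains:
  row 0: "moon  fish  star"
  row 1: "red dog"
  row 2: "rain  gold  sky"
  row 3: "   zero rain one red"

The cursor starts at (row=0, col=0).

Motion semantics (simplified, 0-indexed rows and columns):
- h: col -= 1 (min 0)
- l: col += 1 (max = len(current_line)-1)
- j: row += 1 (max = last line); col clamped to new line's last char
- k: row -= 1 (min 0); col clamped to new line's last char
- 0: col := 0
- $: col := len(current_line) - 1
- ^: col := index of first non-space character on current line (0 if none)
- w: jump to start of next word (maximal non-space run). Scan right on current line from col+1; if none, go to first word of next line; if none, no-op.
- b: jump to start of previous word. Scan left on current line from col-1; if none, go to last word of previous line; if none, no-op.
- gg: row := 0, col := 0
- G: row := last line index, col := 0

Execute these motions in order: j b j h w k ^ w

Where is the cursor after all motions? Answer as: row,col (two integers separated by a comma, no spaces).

Answer: 1,4

Derivation:
After 1 (j): row=1 col=0 char='r'
After 2 (b): row=0 col=12 char='s'
After 3 (j): row=1 col=6 char='g'
After 4 (h): row=1 col=5 char='o'
After 5 (w): row=2 col=0 char='r'
After 6 (k): row=1 col=0 char='r'
After 7 (^): row=1 col=0 char='r'
After 8 (w): row=1 col=4 char='d'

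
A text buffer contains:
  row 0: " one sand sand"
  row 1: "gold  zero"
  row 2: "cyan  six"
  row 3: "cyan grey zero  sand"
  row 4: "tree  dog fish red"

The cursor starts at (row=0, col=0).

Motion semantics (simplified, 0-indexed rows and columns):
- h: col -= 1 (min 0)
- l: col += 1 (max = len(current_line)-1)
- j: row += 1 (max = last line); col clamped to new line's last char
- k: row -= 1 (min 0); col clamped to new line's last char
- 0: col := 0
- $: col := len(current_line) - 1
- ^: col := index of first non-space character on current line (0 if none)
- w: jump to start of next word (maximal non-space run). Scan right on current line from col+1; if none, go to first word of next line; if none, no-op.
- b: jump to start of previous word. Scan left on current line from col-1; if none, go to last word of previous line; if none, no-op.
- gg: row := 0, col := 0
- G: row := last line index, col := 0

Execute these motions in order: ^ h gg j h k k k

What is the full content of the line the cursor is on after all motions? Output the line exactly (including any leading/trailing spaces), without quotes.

Answer:  one sand sand

Derivation:
After 1 (^): row=0 col=1 char='o'
After 2 (h): row=0 col=0 char='_'
After 3 (gg): row=0 col=0 char='_'
After 4 (j): row=1 col=0 char='g'
After 5 (h): row=1 col=0 char='g'
After 6 (k): row=0 col=0 char='_'
After 7 (k): row=0 col=0 char='_'
After 8 (k): row=0 col=0 char='_'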